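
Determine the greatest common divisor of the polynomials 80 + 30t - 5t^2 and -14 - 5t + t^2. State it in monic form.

2 + t

Euclidean algorithm in ℚ[t]:
  -5t^2 + 30t + 80 = (-5)(t^2 - 5t - 14) + (5t + 10)
  t^2 - 5t - 14 = ((1/5)t - 7/5)(5t + 10) + (0)
Last nonzero remainder: 5t + 10. Dividing through by 5 gives the monic gcd t + 2.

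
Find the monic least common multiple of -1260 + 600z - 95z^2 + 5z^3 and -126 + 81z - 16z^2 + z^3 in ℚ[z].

Repeated division with remainder:
  5z^3 - 95z^2 + 600z - 1260 = (5)(z^3 - 16z^2 + 81z - 126) + (-15z^2 + 195z - 630)
  z^3 - 16z^2 + 81z - 126 = (-(1/15)z + 1/5)(-15z^2 + 195z - 630) + (0)
Last nonzero remainder: -15z^2 + 195z - 630. Dividing through by -15 gives the monic gcd z^2 - 13z + 42.
Then lcm(f, g) = f·g / gcd(f, g); expanding and making the result monic gives the answer.

756 - 612z + 177z^2 - 22z^3 + z^4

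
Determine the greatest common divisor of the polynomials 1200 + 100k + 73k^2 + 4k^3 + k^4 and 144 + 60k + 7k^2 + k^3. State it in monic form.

By polynomial division,
  k^4 + 4k^3 + 73k^2 + 100k + 1200 = (k - 3)(k^3 + 7k^2 + 60k + 144) + (34k^2 + 136k + 1632)
  k^3 + 7k^2 + 60k + 144 = ((1/34)k + 3/34)(34k^2 + 136k + 1632) + (0)
Last nonzero remainder: 34k^2 + 136k + 1632. Dividing through by 34 gives the monic gcd k^2 + 4k + 48.

48 + 4k + k^2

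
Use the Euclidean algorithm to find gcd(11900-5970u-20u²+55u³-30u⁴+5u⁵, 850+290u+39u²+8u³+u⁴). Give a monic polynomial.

170+24u+3u²+u³

Apply the Euclidean algorithm:
  5u⁵-30u⁴+55u³-20u²-5970u+11900 = (5u-70)(u⁴+8u³+39u²+290u+850) + (420u³+1260u²+10080u+71400)
  u⁴+8u³+39u²+290u+850 = ((1/420)u+1/84)(420u³+1260u²+10080u+71400) + (0)
Last nonzero remainder: 420u³+1260u²+10080u+71400. Dividing through by 420 gives the monic gcd u³+3u²+24u+170.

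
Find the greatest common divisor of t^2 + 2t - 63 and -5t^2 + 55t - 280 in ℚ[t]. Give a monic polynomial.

1

Repeated division with remainder:
  t^2 + 2t - 63 = (-1/5)(-5t^2 + 55t - 280) + (13t - 119)
  -5t^2 + 55t - 280 = (-(5/13)t + 120/169)(13t - 119) + (-33040/169)
  13t - 119 = (-(2197/33040)t + 2873/4720)(-33040/169) + (0)
The last nonzero remainder is the constant -33040/169, so the polynomials are coprime and gcd = 1.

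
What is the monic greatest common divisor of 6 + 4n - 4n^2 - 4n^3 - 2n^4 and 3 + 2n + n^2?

3 + 2n + n^2

Euclidean algorithm in ℚ[n]:
  -2n^4 - 4n^3 - 4n^2 + 4n + 6 = (-2n^2 + 2)(n^2 + 2n + 3) + (0)
The last nonzero remainder n^2 + 2n + 3 is already monic.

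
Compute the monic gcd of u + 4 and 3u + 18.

Repeated division with remainder:
  u + 4 = (1/3)(3u + 18) + (-2)
  3u + 18 = (-(3/2)u - 9)(-2) + (0)
The last nonzero remainder is the constant -2, so the polynomials are coprime and gcd = 1.

1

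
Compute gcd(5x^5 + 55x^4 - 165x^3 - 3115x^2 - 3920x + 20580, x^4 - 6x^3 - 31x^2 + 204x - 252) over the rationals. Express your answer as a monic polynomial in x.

Apply the Euclidean algorithm:
  5x^5 + 55x^4 - 165x^3 - 3115x^2 - 3920x + 20580 = (5x + 85)(x^4 - 6x^3 - 31x^2 + 204x - 252) + (500x^3 - 1500x^2 - 20000x + 42000)
  x^4 - 6x^3 - 31x^2 + 204x - 252 = ((1/500)x - 3/500)(500x^3 - 1500x^2 - 20000x + 42000) + (0)
Last nonzero remainder: 500x^3 - 1500x^2 - 20000x + 42000. Dividing through by 500 gives the monic gcd x^3 - 3x^2 - 40x + 84.

x^3 - 3x^2 - 40x + 84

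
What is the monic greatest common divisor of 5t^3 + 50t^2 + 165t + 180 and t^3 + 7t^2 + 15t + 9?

t^2 + 6t + 9

Repeated division with remainder:
  5t^3 + 50t^2 + 165t + 180 = (5)(t^3 + 7t^2 + 15t + 9) + (15t^2 + 90t + 135)
  t^3 + 7t^2 + 15t + 9 = ((1/15)t + 1/15)(15t^2 + 90t + 135) + (0)
Last nonzero remainder: 15t^2 + 90t + 135. Dividing through by 15 gives the monic gcd t^2 + 6t + 9.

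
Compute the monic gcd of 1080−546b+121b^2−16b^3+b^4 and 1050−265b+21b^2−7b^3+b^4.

Apply the Euclidean algorithm:
  b^4−16b^3+121b^2−546b+1080 = (b^4−7b^3+21b^2−265b+1050) + (−9b^3+100b^2−281b+30)
  b^4−7b^3+21b^2−265b+1050 = (−(1/9)b−37/81)(−9b^3+100b^2−281b+30) + ((2872/81)b^2−(31592/81)b+28720/27)
  −9b^3+100b^2−281b+30 = (−(729/2872)b+81/2872)((2872/81)b^2−(31592/81)b+28720/27) + (0)
Last nonzero remainder: (2872/81)b^2−(31592/81)b+28720/27. Dividing through by 2872/81 gives the monic gcd b^2−11b+30.

30−11b+b^2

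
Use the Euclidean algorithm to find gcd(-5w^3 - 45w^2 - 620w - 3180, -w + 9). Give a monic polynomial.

By polynomial division,
  -5w^3 - 45w^2 - 620w - 3180 = (5w^2 + 90w + 1430)(-w + 9) + (-16050)
  -w + 9 = ((1/16050)w - 3/5350)(-16050) + (0)
The last nonzero remainder is the constant -16050, so the polynomials are coprime and gcd = 1.

1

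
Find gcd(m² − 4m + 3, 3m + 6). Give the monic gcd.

1

Repeated division with remainder:
  m² − 4m + 3 = ((1/3)m − 2)(3m + 6) + (15)
  3m + 6 = ((1/5)m + 2/5)(15) + (0)
The last nonzero remainder is the constant 15, so the polynomials are coprime and gcd = 1.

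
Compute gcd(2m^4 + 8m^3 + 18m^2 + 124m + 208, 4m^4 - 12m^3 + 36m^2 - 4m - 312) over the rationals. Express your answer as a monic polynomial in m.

m^3 + 9m + 26

By polynomial division,
  2m^4 + 8m^3 + 18m^2 + 124m + 208 = (1/2)(4m^4 - 12m^3 + 36m^2 - 4m - 312) + (14m^3 + 126m + 364)
  4m^4 - 12m^3 + 36m^2 - 4m - 312 = ((2/7)m - 6/7)(14m^3 + 126m + 364) + (0)
Last nonzero remainder: 14m^3 + 126m + 364. Dividing through by 14 gives the monic gcd m^3 + 9m + 26.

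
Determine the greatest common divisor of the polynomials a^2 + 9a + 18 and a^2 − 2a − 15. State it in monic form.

a + 3

Euclidean algorithm in ℚ[a]:
  a^2 + 9a + 18 = (a^2 − 2a − 15) + (11a + 33)
  a^2 − 2a − 15 = ((1/11)a − 5/11)(11a + 33) + (0)
Last nonzero remainder: 11a + 33. Dividing through by 11 gives the monic gcd a + 3.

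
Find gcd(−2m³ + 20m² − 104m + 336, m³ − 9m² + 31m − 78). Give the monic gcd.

Repeated division with remainder:
  −2m³ + 20m² − 104m + 336 = (−2)(m³ − 9m² + 31m − 78) + (2m² − 42m + 180)
  m³ − 9m² + 31m − 78 = ((1/2)m + 6)(2m² − 42m + 180) + (193m − 1158)
  2m² − 42m + 180 = ((2/193)m − 30/193)(193m − 1158) + (0)
Last nonzero remainder: 193m − 1158. Dividing through by 193 gives the monic gcd m − 6.

m − 6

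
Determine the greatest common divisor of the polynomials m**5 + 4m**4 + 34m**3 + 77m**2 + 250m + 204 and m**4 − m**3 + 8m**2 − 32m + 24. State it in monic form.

m**2 + 2m + 12

Apply the Euclidean algorithm:
  m**5 + 4m**4 + 34m**3 + 77m**2 + 250m + 204 = (m + 5)(m**4 − m**3 + 8m**2 − 32m + 24) + (31m**3 + 69m**2 + 386m + 84)
  m**4 − m**3 + 8m**2 − 32m + 24 = ((1/31)m − 100/961)(31m**3 + 69m**2 + 386m + 84) + ((2622/961)m**2 + (5244/961)m + 31464/961)
  31m**3 + 69m**2 + 386m + 84 = ((29791/2622)m + 6727/2622)((2622/961)m**2 + (5244/961)m + 31464/961) + (0)
Last nonzero remainder: (2622/961)m**2 + (5244/961)m + 31464/961. Dividing through by 2622/961 gives the monic gcd m**2 + 2m + 12.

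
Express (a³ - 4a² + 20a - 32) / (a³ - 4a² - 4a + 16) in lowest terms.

By polynomial division,
  a³ - 4a² + 20a - 32 = (a³ - 4a² - 4a + 16) + (24a - 48)
  a³ - 4a² - 4a + 16 = ((1/24)a² - (1/12)a - 1/3)(24a - 48) + (0)
Last nonzero remainder: 24a - 48. Dividing through by 24 gives the monic gcd a - 2.
Cancel a - 2 from numerator and denominator to get the reduced form.

(a² - 2a + 16)/(a² - 2a - 8)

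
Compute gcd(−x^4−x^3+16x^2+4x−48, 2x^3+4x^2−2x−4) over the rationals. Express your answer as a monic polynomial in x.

x+2

Repeated division with remainder:
  −x^4−x^3+16x^2+4x−48 = (−(1/2)x+1/2)(2x^3+4x^2−2x−4) + (13x^2+3x−46)
  2x^3+4x^2−2x−4 = ((2/13)x+46/169)(13x^2+3x−46) + ((720/169)x+1440/169)
  13x^2+3x−46 = ((2197/720)x−3887/720)((720/169)x+1440/169) + (0)
Last nonzero remainder: (720/169)x+1440/169. Dividing through by 720/169 gives the monic gcd x+2.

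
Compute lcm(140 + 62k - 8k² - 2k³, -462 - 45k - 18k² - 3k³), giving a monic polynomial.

-1540 - 612k + 49k² - 13k³ + 3k⁴ + k⁵

Apply the Euclidean algorithm:
  -2k³ - 8k² + 62k + 140 = (2/3)(-3k³ - 18k² - 45k - 462) + (4k² + 92k + 448)
  -3k³ - 18k² - 45k - 462 = (-(3/4)k + 51/4)(4k² + 92k + 448) + (-882k - 6174)
  4k² + 92k + 448 = (-(2/441)k - 32/441)(-882k - 6174) + (0)
Last nonzero remainder: -882k - 6174. Dividing through by -882 gives the monic gcd k + 7.
Then lcm(f, g) = f·g / gcd(f, g); expanding and making the result monic gives the answer.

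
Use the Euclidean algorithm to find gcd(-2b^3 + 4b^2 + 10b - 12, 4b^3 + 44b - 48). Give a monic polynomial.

b - 1

Euclidean algorithm in ℚ[b]:
  -2b^3 + 4b^2 + 10b - 12 = (-1/2)(4b^3 + 44b - 48) + (4b^2 + 32b - 36)
  4b^3 + 44b - 48 = (b - 8)(4b^2 + 32b - 36) + (336b - 336)
  4b^2 + 32b - 36 = ((1/84)b + 3/28)(336b - 336) + (0)
Last nonzero remainder: 336b - 336. Dividing through by 336 gives the monic gcd b - 1.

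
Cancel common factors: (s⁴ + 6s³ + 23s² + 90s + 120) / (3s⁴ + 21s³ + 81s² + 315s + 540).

Repeated division with remainder:
  s⁴ + 6s³ + 23s² + 90s + 120 = (1/3)(3s⁴ + 21s³ + 81s² + 315s + 540) + (−s³ − 4s² − 15s − 60)
  3s⁴ + 21s³ + 81s² + 315s + 540 = (−3s − 9)(−s³ − 4s² − 15s − 60) + (0)
Last nonzero remainder: −s³ − 4s² − 15s − 60. Dividing through by −1 gives the monic gcd s³ + 4s² + 15s + 60.
Cancel s³ + 4s² + 15s + 60 from numerator and denominator to get the reduced form.

(s + 2)/(3s + 9)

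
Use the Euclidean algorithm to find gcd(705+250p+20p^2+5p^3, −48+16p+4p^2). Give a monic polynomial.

1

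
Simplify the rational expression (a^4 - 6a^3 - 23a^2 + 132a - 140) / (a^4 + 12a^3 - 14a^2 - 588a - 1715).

Euclidean algorithm in ℚ[a]:
  a^4 - 6a^3 - 23a^2 + 132a - 140 = (a^4 + 12a^3 - 14a^2 - 588a - 1715) + (-18a^3 - 9a^2 + 720a + 1575)
  a^4 + 12a^3 - 14a^2 - 588a - 1715 = (-(1/18)a - 23/36)(-18a^3 - 9a^2 + 720a + 1575) + ((81/4)a^2 - (81/2)a - 2835/4)
  -18a^3 - 9a^2 + 720a + 1575 = (-(8/9)a - 20/9)((81/4)a^2 - (81/2)a - 2835/4) + (0)
Last nonzero remainder: (81/4)a^2 - (81/2)a - 2835/4. Dividing through by 81/4 gives the monic gcd a^2 - 2a - 35.
Cancel a^2 - 2a - 35 from numerator and denominator to get the reduced form.

(a^2 - 4a + 4)/(a^2 + 14a + 49)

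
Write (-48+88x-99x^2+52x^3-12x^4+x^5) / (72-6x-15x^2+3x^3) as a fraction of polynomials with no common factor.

(-4+5x-5x^2+x^3)/(6+3x)

Repeated division with remainder:
  x^5-12x^4+52x^3-99x^2+88x-48 = ((1/3)x^2-(7/3)x+19/3)(3x^3-15x^2-6x+72) + (-42x^2+294x-504)
  3x^3-15x^2-6x+72 = (-(1/14)x-1/7)(-42x^2+294x-504) + (0)
Last nonzero remainder: -42x^2+294x-504. Dividing through by -42 gives the monic gcd x^2-7x+12.
Cancel x^2-7x+12 from numerator and denominator to get the reduced form.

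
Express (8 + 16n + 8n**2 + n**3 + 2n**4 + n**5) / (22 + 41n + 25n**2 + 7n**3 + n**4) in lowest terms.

(4 + 2n - n**2 + n**3)/(11 + 4n + n**2)

Euclidean algorithm in ℚ[n]:
  n**5 + 2n**4 + n**3 + 8n**2 + 16n + 8 = (n - 5)(n**4 + 7n**3 + 25n**2 + 41n + 22) + (11n**3 + 92n**2 + 199n + 118)
  n**4 + 7n**3 + 25n**2 + 41n + 22 = ((1/11)n - 15/121)(11n**3 + 92n**2 + 199n + 118) + ((2216/121)n**2 + (6648/121)n + 4432/121)
  11n**3 + 92n**2 + 199n + 118 = ((1331/2216)n + 7139/2216)((2216/121)n**2 + (6648/121)n + 4432/121) + (0)
Last nonzero remainder: (2216/121)n**2 + (6648/121)n + 4432/121. Dividing through by 2216/121 gives the monic gcd n**2 + 3n + 2.
Cancel n**2 + 3n + 2 from numerator and denominator to get the reduced form.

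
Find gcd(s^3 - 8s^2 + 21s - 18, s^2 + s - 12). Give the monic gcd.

s - 3

Apply the Euclidean algorithm:
  s^3 - 8s^2 + 21s - 18 = (s - 9)(s^2 + s - 12) + (42s - 126)
  s^2 + s - 12 = ((1/42)s + 2/21)(42s - 126) + (0)
Last nonzero remainder: 42s - 126. Dividing through by 42 gives the monic gcd s - 3.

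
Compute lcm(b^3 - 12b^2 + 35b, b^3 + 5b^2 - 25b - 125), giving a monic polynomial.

b^5 - 2b^4 - 60b^3 + 50b^2 + 875b

Repeated division with remainder:
  b^3 - 12b^2 + 35b = (b^3 + 5b^2 - 25b - 125) + (-17b^2 + 60b + 125)
  b^3 + 5b^2 - 25b - 125 = (-(1/17)b - 145/289)(-17b^2 + 60b + 125) + ((3600/289)b - 18000/289)
  -17b^2 + 60b + 125 = (-(4913/3600)b - 289/144)((3600/289)b - 18000/289) + (0)
Last nonzero remainder: (3600/289)b - 18000/289. Dividing through by 3600/289 gives the monic gcd b - 5.
Then lcm(f, g) = f·g / gcd(f, g); expanding and making the result monic gives the answer.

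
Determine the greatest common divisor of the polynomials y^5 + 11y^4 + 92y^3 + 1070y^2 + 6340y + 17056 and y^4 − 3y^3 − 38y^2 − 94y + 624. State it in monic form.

y^2 + 8y + 26

Apply the Euclidean algorithm:
  y^5 + 11y^4 + 92y^3 + 1070y^2 + 6340y + 17056 = (y + 14)(y^4 − 3y^3 − 38y^2 − 94y + 624) + (172y^3 + 1696y^2 + 7032y + 8320)
  y^4 − 3y^3 − 38y^2 − 94y + 624 = ((1/172)y − 553/7396)(172y^3 + 1696y^2 + 7032y + 8320) + ((88616/1849)y^2 + (708928/1849)y + 2304016/1849)
  172y^3 + 1696y^2 + 7032y + 8320 = ((79507/22154)y + 73960/11077)((88616/1849)y^2 + (708928/1849)y + 2304016/1849) + (0)
Last nonzero remainder: (88616/1849)y^2 + (708928/1849)y + 2304016/1849. Dividing through by 88616/1849 gives the monic gcd y^2 + 8y + 26.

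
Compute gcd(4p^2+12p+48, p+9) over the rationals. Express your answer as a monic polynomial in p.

1

Euclidean algorithm in ℚ[p]:
  4p^2+12p+48 = (4p-24)(p+9) + (264)
  p+9 = ((1/264)p+3/88)(264) + (0)
The last nonzero remainder is the constant 264, so the polynomials are coprime and gcd = 1.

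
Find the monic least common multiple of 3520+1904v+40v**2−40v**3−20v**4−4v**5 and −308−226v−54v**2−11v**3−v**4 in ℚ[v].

−6160−4212v−546v**2+60v**3+45v**4+12v**5+v**6

Apply the Euclidean algorithm:
  −4v**5−20v**4−40v**3+40v**2+1904v+3520 = (4v−24)(−v**4−11v**3−54v**2−226v−308) + (−88v**3−352v**2−2288v−3872)
  −v**4−11v**3−54v**2−226v−308 = ((1/88)v+7/88)(−88v**3−352v**2−2288v−3872) + (0)
Last nonzero remainder: −88v**3−352v**2−2288v−3872. Dividing through by −88 gives the monic gcd v**3+4v**2+26v+44.
Then lcm(f, g) = f·g / gcd(f, g); expanding and making the result monic gives the answer.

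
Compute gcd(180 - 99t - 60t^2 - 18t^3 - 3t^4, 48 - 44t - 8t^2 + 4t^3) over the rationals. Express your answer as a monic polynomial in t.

Repeated division with remainder:
  -3t^4 - 18t^3 - 60t^2 - 99t + 180 = (-(3/4)t - 6)(4t^3 - 8t^2 - 44t + 48) + (-141t^2 - 327t + 468)
  4t^3 - 8t^2 - 44t + 48 = (-(4/141)t + 812/6627)(-141t^2 - 327t + 468) + ((20640/2209)t - 20640/2209)
  -141t^2 - 327t + 468 = (-(103823/6880)t - 86151/1720)((20640/2209)t - 20640/2209) + (0)
Last nonzero remainder: (20640/2209)t - 20640/2209. Dividing through by 20640/2209 gives the monic gcd t - 1.

-1 + t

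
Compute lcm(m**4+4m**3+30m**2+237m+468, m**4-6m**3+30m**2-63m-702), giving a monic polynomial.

Euclidean algorithm in ℚ[m]:
  m**4+4m**3+30m**2+237m+468 = (m**4-6m**3+30m**2-63m-702) + (10m**3+300m+1170)
  m**4-6m**3+30m**2-63m-702 = ((1/10)m-3/5)(10m**3+300m+1170) + (0)
Last nonzero remainder: 10m**3+300m+1170. Dividing through by 10 gives the monic gcd m**3+30m+117.
Then lcm(f, g) = f·g / gcd(f, g); expanding and making the result monic gives the answer.

m**5-2m**4+6m**3+57m**2-954m-2808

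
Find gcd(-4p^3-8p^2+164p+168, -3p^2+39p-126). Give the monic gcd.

p-6

Repeated division with remainder:
  -4p^3-8p^2+164p+168 = ((4/3)p+20)(-3p^2+39p-126) + (-448p+2688)
  -3p^2+39p-126 = ((3/448)p-3/64)(-448p+2688) + (0)
Last nonzero remainder: -448p+2688. Dividing through by -448 gives the monic gcd p-6.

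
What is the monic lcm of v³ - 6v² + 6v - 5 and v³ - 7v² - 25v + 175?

Apply the Euclidean algorithm:
  v³ - 6v² + 6v - 5 = (v³ - 7v² - 25v + 175) + (v² + 31v - 180)
  v³ - 7v² - 25v + 175 = (v - 38)(v² + 31v - 180) + (1333v - 6665)
  v² + 31v - 180 = ((1/1333)v + 36/1333)(1333v - 6665) + (0)
Last nonzero remainder: 1333v - 6665. Dividing through by 1333 gives the monic gcd v - 5.
Then lcm(f, g) = f·g / gcd(f, g); expanding and making the result monic gives the answer.

v⁵ - 8v⁴ - 17v³ + 193v² - 200v + 175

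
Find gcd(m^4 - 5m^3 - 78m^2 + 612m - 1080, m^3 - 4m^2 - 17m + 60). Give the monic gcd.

Repeated division with remainder:
  m^4 - 5m^3 - 78m^2 + 612m - 1080 = (m - 1)(m^3 - 4m^2 - 17m + 60) + (-65m^2 + 535m - 1020)
  m^3 - 4m^2 - 17m + 60 = (-(1/65)m - 11/169)(-65m^2 + 535m - 1020) + ((360/169)m - 1080/169)
  -65m^2 + 535m - 1020 = (-(2197/72)m + 2873/18)((360/169)m - 1080/169) + (0)
Last nonzero remainder: (360/169)m - 1080/169. Dividing through by 360/169 gives the monic gcd m - 3.

m - 3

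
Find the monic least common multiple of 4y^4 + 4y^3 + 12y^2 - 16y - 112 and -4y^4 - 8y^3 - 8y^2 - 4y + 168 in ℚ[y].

Apply the Euclidean algorithm:
  4y^4 + 4y^3 + 12y^2 - 16y - 112 = (-1)(-4y^4 - 8y^3 - 8y^2 - 4y + 168) + (-4y^3 + 4y^2 - 20y + 56)
  -4y^4 - 8y^3 - 8y^2 - 4y + 168 = (y + 3)(-4y^3 + 4y^2 - 20y + 56) + (0)
Last nonzero remainder: -4y^3 + 4y^2 - 20y + 56. Dividing through by -4 gives the monic gcd y^3 - y^2 + 5y - 14.
Then lcm(f, g) = f·g / gcd(f, g); expanding and making the result monic gives the answer.

y^5 + 4y^4 + 6y^3 + 5y^2 - 40y - 84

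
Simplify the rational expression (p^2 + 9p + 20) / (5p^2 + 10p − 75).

(p + 4)/(5p − 15)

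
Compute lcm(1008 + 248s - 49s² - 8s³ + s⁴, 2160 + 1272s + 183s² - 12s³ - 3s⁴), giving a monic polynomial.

By polynomial division,
  s⁴ - 8s³ - 49s² + 248s + 1008 = (-1/3)(-3s⁴ - 12s³ + 183s² + 1272s + 2160) + (-12s³ + 12s² + 672s + 1728)
  -3s⁴ - 12s³ + 183s² + 1272s + 2160 = ((1/4)s + 5/4)(-12s³ + 12s² + 672s + 1728) + (0)
Last nonzero remainder: -12s³ + 12s² + 672s + 1728. Dividing through by -12 gives the monic gcd s³ - s² - 56s - 144.
Then lcm(f, g) = f·g / gcd(f, g); expanding and making the result monic gives the answer.

5040 + 2248s + 3s² - 89s³ - 3s⁴ + s⁵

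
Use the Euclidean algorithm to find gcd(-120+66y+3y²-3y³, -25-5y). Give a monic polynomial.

5+y

Repeated division with remainder:
  -3y³+3y²+66y-120 = ((3/5)y²-(18/5)y+24/5)(-5y-25) + (0)
Last nonzero remainder: -5y-25. Dividing through by -5 gives the monic gcd y+5.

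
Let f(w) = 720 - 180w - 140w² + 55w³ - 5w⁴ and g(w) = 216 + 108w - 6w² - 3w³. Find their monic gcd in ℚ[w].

-12 - 4w + w²

Repeated division with remainder:
  -5w⁴ + 55w³ - 140w² - 180w + 720 = ((5/3)w - 65/3)(-3w³ - 6w² + 108w + 216) + (-450w² + 1800w + 5400)
  -3w³ - 6w² + 108w + 216 = ((1/150)w + 1/25)(-450w² + 1800w + 5400) + (0)
Last nonzero remainder: -450w² + 1800w + 5400. Dividing through by -450 gives the monic gcd w² - 4w - 12.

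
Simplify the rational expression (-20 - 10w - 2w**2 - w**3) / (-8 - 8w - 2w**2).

(10 + w**2)/(4 + 2w)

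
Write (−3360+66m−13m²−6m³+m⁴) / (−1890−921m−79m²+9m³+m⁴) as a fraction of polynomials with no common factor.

Apply the Euclidean algorithm:
  m⁴−6m³−13m²+66m−3360 = (m⁴+9m³−79m²−921m−1890) + (−15m³+66m²+987m−1470)
  m⁴+9m³−79m²−921m−1890 = (−(1/15)m−67/75)(−15m³+66m²+987m−1470) + ((1144/25)m²−(3432/25)m−16016/5)
  −15m³+66m²+987m−1470 = (−(375/1144)m+525/1144)((1144/25)m²−(3432/25)m−16016/5) + (0)
Last nonzero remainder: (1144/25)m²−(3432/25)m−16016/5. Dividing through by 1144/25 gives the monic gcd m²−3m−70.
Cancel m²−3m−70 from numerator and denominator to get the reduced form.

(48−3m+m²)/(27+12m+m²)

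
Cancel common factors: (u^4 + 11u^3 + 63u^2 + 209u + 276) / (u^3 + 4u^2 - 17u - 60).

Apply the Euclidean algorithm:
  u^4 + 11u^3 + 63u^2 + 209u + 276 = (u + 7)(u^3 + 4u^2 - 17u - 60) + (52u^2 + 388u + 696)
  u^3 + 4u^2 - 17u - 60 = ((1/52)u - 45/676)(52u^2 + 388u + 696) + (-(770/169)u - 2310/169)
  52u^2 + 388u + 696 = (-(4394/385)u - 19604/385)(-(770/169)u - 2310/169) + (0)
Last nonzero remainder: -(770/169)u - 2310/169. Dividing through by -770/169 gives the monic gcd u + 3.
Cancel u + 3 from numerator and denominator to get the reduced form.

(u^3 + 8u^2 + 39u + 92)/(u^2 + u - 20)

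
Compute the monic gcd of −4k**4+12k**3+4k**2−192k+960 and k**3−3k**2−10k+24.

k−4

Repeated division with remainder:
  −4k**4+12k**3+4k**2−192k+960 = (−4k)(k**3−3k**2−10k+24) + (−36k**2−96k+960)
  k**3−3k**2−10k+24 = (−(1/36)k+17/108)(−36k**2−96k+960) + ((286/9)k−1144/9)
  −36k**2−96k+960 = (−(162/143)k−1080/143)((286/9)k−1144/9) + (0)
Last nonzero remainder: (286/9)k−1144/9. Dividing through by 286/9 gives the monic gcd k−4.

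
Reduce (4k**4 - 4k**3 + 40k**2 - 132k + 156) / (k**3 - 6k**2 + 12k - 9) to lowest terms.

Apply the Euclidean algorithm:
  4k**4 - 4k**3 + 40k**2 - 132k + 156 = (4k + 20)(k**3 - 6k**2 + 12k - 9) + (112k**2 - 336k + 336)
  k**3 - 6k**2 + 12k - 9 = ((1/112)k - 3/112)(112k**2 - 336k + 336) + (0)
Last nonzero remainder: 112k**2 - 336k + 336. Dividing through by 112 gives the monic gcd k**2 - 3k + 3.
Cancel k**2 - 3k + 3 from numerator and denominator to get the reduced form.

(4k**2 + 8k + 52)/(k - 3)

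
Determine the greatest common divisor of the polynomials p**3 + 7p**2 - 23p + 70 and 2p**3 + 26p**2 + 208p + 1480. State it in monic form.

Repeated division with remainder:
  p**3 + 7p**2 - 23p + 70 = (1/2)(2p**3 + 26p**2 + 208p + 1480) + (-6p**2 - 127p - 670)
  2p**3 + 26p**2 + 208p + 1480 = (-(1/3)p + 49/18)(-6p**2 - 127p - 670) + ((5947/18)p + 29735/9)
  -6p**2 - 127p - 670 = (-(108/5947)p - 1206/5947)((5947/18)p + 29735/9) + (0)
Last nonzero remainder: (5947/18)p + 29735/9. Dividing through by 5947/18 gives the monic gcd p + 10.

p + 10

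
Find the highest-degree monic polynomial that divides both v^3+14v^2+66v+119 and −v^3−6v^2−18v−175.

v+7

Apply the Euclidean algorithm:
  v^3+14v^2+66v+119 = (−1)(−v^3−6v^2−18v−175) + (8v^2+48v−56)
  −v^3−6v^2−18v−175 = (−(1/8)v)(8v^2+48v−56) + (−25v−175)
  8v^2+48v−56 = (−(8/25)v+8/25)(−25v−175) + (0)
Last nonzero remainder: −25v−175. Dividing through by −25 gives the monic gcd v+7.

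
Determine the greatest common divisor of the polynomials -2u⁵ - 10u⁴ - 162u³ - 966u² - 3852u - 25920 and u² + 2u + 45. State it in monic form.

u² + 2u + 45

Euclidean algorithm in ℚ[u]:
  -2u⁵ - 10u⁴ - 162u³ - 966u² - 3852u - 25920 = (-2u³ - 6u² - 60u - 576)(u² + 2u + 45) + (0)
The last nonzero remainder u² + 2u + 45 is already monic.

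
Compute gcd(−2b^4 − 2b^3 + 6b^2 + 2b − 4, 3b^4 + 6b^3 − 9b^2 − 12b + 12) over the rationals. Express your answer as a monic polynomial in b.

Apply the Euclidean algorithm:
  −2b^4 − 2b^3 + 6b^2 + 2b − 4 = (−2/3)(3b^4 + 6b^3 − 9b^2 − 12b + 12) + (2b^3 − 6b + 4)
  3b^4 + 6b^3 − 9b^2 − 12b + 12 = ((3/2)b + 3)(2b^3 − 6b + 4) + (0)
Last nonzero remainder: 2b^3 − 6b + 4. Dividing through by 2 gives the monic gcd b^3 − 3b + 2.

b^3 − 3b + 2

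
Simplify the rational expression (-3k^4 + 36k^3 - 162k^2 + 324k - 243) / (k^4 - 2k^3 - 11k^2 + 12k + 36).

(-3k^2 + 18k - 27)/(k^2 + 4k + 4)

By polynomial division,
  -3k^4 + 36k^3 - 162k^2 + 324k - 243 = (-3)(k^4 - 2k^3 - 11k^2 + 12k + 36) + (30k^3 - 195k^2 + 360k - 135)
  k^4 - 2k^3 - 11k^2 + 12k + 36 = ((1/30)k + 3/20)(30k^3 - 195k^2 + 360k - 135) + ((25/4)k^2 - (75/2)k + 225/4)
  30k^3 - 195k^2 + 360k - 135 = ((24/5)k - 12/5)((25/4)k^2 - (75/2)k + 225/4) + (0)
Last nonzero remainder: (25/4)k^2 - (75/2)k + 225/4. Dividing through by 25/4 gives the monic gcd k^2 - 6k + 9.
Cancel k^2 - 6k + 9 from numerator and denominator to get the reduced form.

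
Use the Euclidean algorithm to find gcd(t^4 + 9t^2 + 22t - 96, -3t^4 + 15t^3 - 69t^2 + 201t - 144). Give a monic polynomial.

t^2 - t + 16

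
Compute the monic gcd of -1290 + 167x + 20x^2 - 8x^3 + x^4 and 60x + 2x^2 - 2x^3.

-30 - x + x^2

Apply the Euclidean algorithm:
  x^4 - 8x^3 + 20x^2 + 167x - 1290 = (-(1/2)x + 7/2)(-2x^3 + 2x^2 + 60x) + (43x^2 - 43x - 1290)
  -2x^3 + 2x^2 + 60x = (-(2/43)x)(43x^2 - 43x - 1290) + (0)
Last nonzero remainder: 43x^2 - 43x - 1290. Dividing through by 43 gives the monic gcd x^2 - x - 30.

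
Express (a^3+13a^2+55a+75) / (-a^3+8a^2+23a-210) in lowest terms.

Apply the Euclidean algorithm:
  a^3+13a^2+55a+75 = (-1)(-a^3+8a^2+23a-210) + (21a^2+78a-135)
  -a^3+8a^2+23a-210 = (-(1/21)a+82/147)(21a^2+78a-135) + (-(1320/49)a-6600/49)
  21a^2+78a-135 = (-(343/440)a+441/440)(-(1320/49)a-6600/49) + (0)
Last nonzero remainder: -(1320/49)a-6600/49. Dividing through by -1320/49 gives the monic gcd a+5.
Cancel a+5 from numerator and denominator to get the reduced form.

(-a^2-8a-15)/(a^2-13a+42)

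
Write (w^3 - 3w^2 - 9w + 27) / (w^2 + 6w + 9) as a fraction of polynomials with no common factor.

(w^2 - 6w + 9)/(w + 3)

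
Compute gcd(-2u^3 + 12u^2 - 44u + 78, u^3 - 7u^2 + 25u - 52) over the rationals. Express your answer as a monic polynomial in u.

Euclidean algorithm in ℚ[u]:
  -2u^3 + 12u^2 - 44u + 78 = (-2)(u^3 - 7u^2 + 25u - 52) + (-2u^2 + 6u - 26)
  u^3 - 7u^2 + 25u - 52 = (-(1/2)u + 2)(-2u^2 + 6u - 26) + (0)
Last nonzero remainder: -2u^2 + 6u - 26. Dividing through by -2 gives the monic gcd u^2 - 3u + 13.

u^2 - 3u + 13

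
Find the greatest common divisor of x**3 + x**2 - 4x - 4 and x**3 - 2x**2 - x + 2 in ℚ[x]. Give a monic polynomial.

x**2 - x - 2

By polynomial division,
  x**3 + x**2 - 4x - 4 = (x**3 - 2x**2 - x + 2) + (3x**2 - 3x - 6)
  x**3 - 2x**2 - x + 2 = ((1/3)x - 1/3)(3x**2 - 3x - 6) + (0)
Last nonzero remainder: 3x**2 - 3x - 6. Dividing through by 3 gives the monic gcd x**2 - x - 2.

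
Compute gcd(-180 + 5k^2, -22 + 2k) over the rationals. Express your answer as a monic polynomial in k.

1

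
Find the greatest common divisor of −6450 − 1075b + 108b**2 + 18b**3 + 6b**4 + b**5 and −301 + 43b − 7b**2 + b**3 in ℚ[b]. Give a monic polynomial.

Euclidean algorithm in ℚ[b]:
  b**5 + 6b**4 + 18b**3 + 108b**2 − 1075b − 6450 = (b**2 + 13b + 66)(b**3 − 7b**2 + 43b − 301) + (312b**2 + 13416)
  b**3 − 7b**2 + 43b − 301 = ((1/312)b − 7/312)(312b**2 + 13416) + (0)
Last nonzero remainder: 312b**2 + 13416. Dividing through by 312 gives the monic gcd b**2 + 43.

43 + b**2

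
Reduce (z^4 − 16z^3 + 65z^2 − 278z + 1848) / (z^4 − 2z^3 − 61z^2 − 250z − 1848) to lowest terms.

(z − 7)/(z + 7)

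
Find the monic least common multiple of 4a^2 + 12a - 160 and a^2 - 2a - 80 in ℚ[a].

a^3 - 7a^2 - 70a + 400

Euclidean algorithm in ℚ[a]:
  4a^2 + 12a - 160 = (4)(a^2 - 2a - 80) + (20a + 160)
  a^2 - 2a - 80 = ((1/20)a - 1/2)(20a + 160) + (0)
Last nonzero remainder: 20a + 160. Dividing through by 20 gives the monic gcd a + 8.
Then lcm(f, g) = f·g / gcd(f, g); expanding and making the result monic gives the answer.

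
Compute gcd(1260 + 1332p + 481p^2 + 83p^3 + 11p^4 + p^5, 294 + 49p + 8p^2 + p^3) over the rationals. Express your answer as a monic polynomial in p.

42 + p + p^2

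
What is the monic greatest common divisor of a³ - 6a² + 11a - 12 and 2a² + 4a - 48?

Apply the Euclidean algorithm:
  a³ - 6a² + 11a - 12 = ((1/2)a - 4)(2a² + 4a - 48) + (51a - 204)
  2a² + 4a - 48 = ((2/51)a + 4/17)(51a - 204) + (0)
Last nonzero remainder: 51a - 204. Dividing through by 51 gives the monic gcd a - 4.

a - 4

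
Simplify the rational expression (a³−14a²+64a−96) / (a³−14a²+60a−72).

Repeated division with remainder:
  a³−14a²+64a−96 = (a³−14a²+60a−72) + (4a−24)
  a³−14a²+60a−72 = ((1/4)a²−2a+3)(4a−24) + (0)
Last nonzero remainder: 4a−24. Dividing through by 4 gives the monic gcd a−6.
Cancel a−6 from numerator and denominator to get the reduced form.

(a²−8a+16)/(a²−8a+12)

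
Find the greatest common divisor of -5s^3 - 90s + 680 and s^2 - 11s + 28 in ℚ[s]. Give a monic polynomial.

Repeated division with remainder:
  -5s^3 - 90s + 680 = (-5s - 55)(s^2 - 11s + 28) + (-555s + 2220)
  s^2 - 11s + 28 = (-(1/555)s + 7/555)(-555s + 2220) + (0)
Last nonzero remainder: -555s + 2220. Dividing through by -555 gives the monic gcd s - 4.

s - 4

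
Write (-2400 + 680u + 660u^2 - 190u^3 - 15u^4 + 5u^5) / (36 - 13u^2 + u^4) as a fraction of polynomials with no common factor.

By polynomial division,
  5u^5 - 15u^4 - 190u^3 + 660u^2 + 680u - 2400 = (5u - 15)(u^4 - 13u^2 + 36) + (-125u^3 + 465u^2 + 500u - 1860)
  u^4 - 13u^2 + 36 = (-(1/125)u - 93/3125)(-125u^3 + 465u^2 + 500u - 1860) + ((3024/625)u^2 - 12096/625)
  -125u^3 + 465u^2 + 500u - 1860 = (-(78125/3024)u + 96875/1008)((3024/625)u^2 - 12096/625) + (0)
Last nonzero remainder: (3024/625)u^2 - 12096/625. Dividing through by 3024/625 gives the monic gcd u^2 - 4.
Cancel u^2 - 4 from numerator and denominator to get the reduced form.

(600 - 170u - 15u^2 + 5u^3)/(-9 + u^2)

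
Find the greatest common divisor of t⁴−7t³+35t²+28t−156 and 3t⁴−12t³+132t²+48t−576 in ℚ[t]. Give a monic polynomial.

Repeated division with remainder:
  t⁴−7t³+35t²+28t−156 = (1/3)(3t⁴−12t³+132t²+48t−576) + (−3t³−9t²+12t+36)
  3t⁴−12t³+132t²+48t−576 = (−t+7)(−3t³−9t²+12t+36) + (207t²−828)
  −3t³−9t²+12t+36 = (−(1/69)t−1/23)(207t²−828) + (0)
Last nonzero remainder: 207t²−828. Dividing through by 207 gives the monic gcd t²−4.

t²−4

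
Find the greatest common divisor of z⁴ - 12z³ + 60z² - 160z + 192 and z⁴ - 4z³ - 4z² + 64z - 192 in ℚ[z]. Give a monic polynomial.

z³ - 8z² + 28z - 48

Euclidean algorithm in ℚ[z]:
  z⁴ - 12z³ + 60z² - 160z + 192 = (z⁴ - 4z³ - 4z² + 64z - 192) + (-8z³ + 64z² - 224z + 384)
  z⁴ - 4z³ - 4z² + 64z - 192 = (-(1/8)z - 1/2)(-8z³ + 64z² - 224z + 384) + (0)
Last nonzero remainder: -8z³ + 64z² - 224z + 384. Dividing through by -8 gives the monic gcd z³ - 8z² + 28z - 48.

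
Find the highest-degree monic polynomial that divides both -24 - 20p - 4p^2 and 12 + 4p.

Repeated division with remainder:
  -4p^2 - 20p - 24 = (-p - 2)(4p + 12) + (0)
Last nonzero remainder: 4p + 12. Dividing through by 4 gives the monic gcd p + 3.

3 + p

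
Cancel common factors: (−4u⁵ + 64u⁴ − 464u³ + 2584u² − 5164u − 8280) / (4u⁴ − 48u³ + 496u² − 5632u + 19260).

Apply the Euclidean algorithm:
  −4u⁵ + 64u⁴ − 464u³ + 2584u² − 5164u − 8280 = (−u + 4)(4u⁴ − 48u³ + 496u² − 5632u + 19260) + (224u³ − 5032u² + 36624u − 85320)
  4u⁴ − 48u³ + 496u² − 5632u + 19260 = ((1/56)u + 293/1568)(224u³ − 5032u² + 36624u − 85320) + ((153329/196)u² − (153329/14)u + 6899805/196)
  224u³ − 5032u² + 36624u − 85320 = ((43904/153329)u − 371616/153329)((153329/196)u² − (153329/14)u + 6899805/196) + (0)
Last nonzero remainder: (153329/196)u² − (153329/14)u + 6899805/196. Dividing through by 153329/196 gives the monic gcd u² − 14u + 45.
Cancel u² − 14u + 45 from numerator and denominator to get the reduced form.

(−u³ + 2u² − 43u − 46)/(u² + 2u + 107)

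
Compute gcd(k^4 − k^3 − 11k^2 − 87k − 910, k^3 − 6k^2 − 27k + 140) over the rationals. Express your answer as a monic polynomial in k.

k^2 − 2k − 35

Apply the Euclidean algorithm:
  k^4 − k^3 − 11k^2 − 87k − 910 = (k + 5)(k^3 − 6k^2 − 27k + 140) + (46k^2 − 92k − 1610)
  k^3 − 6k^2 − 27k + 140 = ((1/46)k − 2/23)(46k^2 − 92k − 1610) + (0)
Last nonzero remainder: 46k^2 − 92k − 1610. Dividing through by 46 gives the monic gcd k^2 − 2k − 35.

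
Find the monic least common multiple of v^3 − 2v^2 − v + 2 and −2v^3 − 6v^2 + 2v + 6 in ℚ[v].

v^4 + v^3 − 7v^2 − v + 6

Apply the Euclidean algorithm:
  v^3 − 2v^2 − v + 2 = (−1/2)(−2v^3 − 6v^2 + 2v + 6) + (−5v^2 + 5)
  −2v^3 − 6v^2 + 2v + 6 = ((2/5)v + 6/5)(−5v^2 + 5) + (0)
Last nonzero remainder: −5v^2 + 5. Dividing through by −5 gives the monic gcd v^2 − 1.
Then lcm(f, g) = f·g / gcd(f, g); expanding and making the result monic gives the answer.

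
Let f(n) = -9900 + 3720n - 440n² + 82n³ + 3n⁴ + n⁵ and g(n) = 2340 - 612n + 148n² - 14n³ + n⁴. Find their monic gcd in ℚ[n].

Euclidean algorithm in ℚ[n]:
  n⁵ + 3n⁴ + 82n³ - 440n² + 3720n - 9900 = (n + 17)(n⁴ - 14n³ + 148n² - 612n + 2340) + (172n³ - 2344n² + 11784n - 49680)
  n⁴ - 14n³ + 148n² - 612n + 2340 = ((1/172)n - 4/1849)(172n³ - 2344n² + 11784n - 49680) + ((137598/1849)n² - (550392/1849)n + 4127940/1849)
  172n³ - 2344n² + 11784n - 49680 = ((159014/68799)n - 510324/22933)((137598/1849)n² - (550392/1849)n + 4127940/1849) + (0)
Last nonzero remainder: (137598/1849)n² - (550392/1849)n + 4127940/1849. Dividing through by 137598/1849 gives the monic gcd n² - 4n + 30.

30 - 4n + n²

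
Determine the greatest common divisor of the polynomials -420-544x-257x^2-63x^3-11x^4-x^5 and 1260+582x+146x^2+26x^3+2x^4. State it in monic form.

105+31x+7x^2+x^3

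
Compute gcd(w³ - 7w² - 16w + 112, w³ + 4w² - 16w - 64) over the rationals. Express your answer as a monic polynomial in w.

w² - 16

By polynomial division,
  w³ - 7w² - 16w + 112 = (w³ + 4w² - 16w - 64) + (-11w² + 176)
  w³ + 4w² - 16w - 64 = (-(1/11)w - 4/11)(-11w² + 176) + (0)
Last nonzero remainder: -11w² + 176. Dividing through by -11 gives the monic gcd w² - 16.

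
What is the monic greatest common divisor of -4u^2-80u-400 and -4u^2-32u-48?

1

By polynomial division,
  -4u^2-80u-400 = (-4u^2-32u-48) + (-48u-352)
  -4u^2-32u-48 = ((1/12)u+1/18)(-48u-352) + (-256/9)
  -48u-352 = ((27/16)u+99/8)(-256/9) + (0)
The last nonzero remainder is the constant -256/9, so the polynomials are coprime and gcd = 1.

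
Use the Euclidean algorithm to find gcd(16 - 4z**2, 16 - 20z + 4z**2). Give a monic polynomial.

Euclidean algorithm in ℚ[z]:
  -4z**2 + 16 = (-1)(4z**2 - 20z + 16) + (-20z + 32)
  4z**2 - 20z + 16 = (-(1/5)z + 17/25)(-20z + 32) + (-144/25)
  -20z + 32 = ((125/36)z - 50/9)(-144/25) + (0)
The last nonzero remainder is the constant -144/25, so the polynomials are coprime and gcd = 1.

1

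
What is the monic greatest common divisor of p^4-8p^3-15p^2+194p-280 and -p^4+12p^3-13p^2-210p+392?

Apply the Euclidean algorithm:
  p^4-8p^3-15p^2+194p-280 = (-1)(-p^4+12p^3-13p^2-210p+392) + (4p^3-28p^2-16p+112)
  -p^4+12p^3-13p^2-210p+392 = (-(1/4)p+5/4)(4p^3-28p^2-16p+112) + (18p^2-162p+252)
  4p^3-28p^2-16p+112 = ((2/9)p+4/9)(18p^2-162p+252) + (0)
Last nonzero remainder: 18p^2-162p+252. Dividing through by 18 gives the monic gcd p^2-9p+14.

p^2-9p+14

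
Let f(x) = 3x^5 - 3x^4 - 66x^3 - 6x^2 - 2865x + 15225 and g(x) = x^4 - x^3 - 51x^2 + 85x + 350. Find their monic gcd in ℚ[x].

x^3 - 3x^2 - 45x + 175

Apply the Euclidean algorithm:
  3x^5 - 3x^4 - 66x^3 - 6x^2 - 2865x + 15225 = (3x)(x^4 - x^3 - 51x^2 + 85x + 350) + (87x^3 - 261x^2 - 3915x + 15225)
  x^4 - x^3 - 51x^2 + 85x + 350 = ((1/87)x + 2/87)(87x^3 - 261x^2 - 3915x + 15225) + (0)
Last nonzero remainder: 87x^3 - 261x^2 - 3915x + 15225. Dividing through by 87 gives the monic gcd x^3 - 3x^2 - 45x + 175.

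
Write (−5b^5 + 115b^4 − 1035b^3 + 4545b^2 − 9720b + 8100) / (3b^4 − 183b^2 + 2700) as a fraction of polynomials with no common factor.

Euclidean algorithm in ℚ[b]:
  −5b^5 + 115b^4 − 1035b^3 + 4545b^2 − 9720b + 8100 = (−(5/3)b + 115/3)(3b^4 − 183b^2 + 2700) + (−1340b^3 + 11560b^2 − 5220b − 95400)
  3b^4 − 183b^2 + 2700 = (−(3/1340)b − 867/44890)(−1340b^3 + 11560b^2 − 5220b − 95400) + ((128304/4489)b^2 − (1411344/4489)b + 3849120/4489)
  −1340b^3 + 11560b^2 − 5220b − 95400 = (−(1503815/32076)b − 1189585/10692)((128304/4489)b^2 − (1411344/4489)b + 3849120/4489) + (0)
Last nonzero remainder: (128304/4489)b^2 − (1411344/4489)b + 3849120/4489. Dividing through by 128304/4489 gives the monic gcd b^2 − 11b + 30.
Cancel b^2 − 11b + 30 from numerator and denominator to get the reduced form.

(−5b^3 + 60b^2 − 225b + 270)/(3b^2 + 33b + 90)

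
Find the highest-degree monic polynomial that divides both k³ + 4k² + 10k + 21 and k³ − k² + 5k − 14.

k² + k + 7

Repeated division with remainder:
  k³ + 4k² + 10k + 21 = (k³ − k² + 5k − 14) + (5k² + 5k + 35)
  k³ − k² + 5k − 14 = ((1/5)k − 2/5)(5k² + 5k + 35) + (0)
Last nonzero remainder: 5k² + 5k + 35. Dividing through by 5 gives the monic gcd k² + k + 7.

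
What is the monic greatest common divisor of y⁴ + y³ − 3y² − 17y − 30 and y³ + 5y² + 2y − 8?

By polynomial division,
  y⁴ + y³ − 3y² − 17y − 30 = (y − 4)(y³ + 5y² + 2y − 8) + (15y² − y − 62)
  y³ + 5y² + 2y − 8 = ((1/15)y + 76/225)(15y² − y − 62) + ((1456/225)y + 2912/225)
  15y² − y − 62 = ((3375/1456)y − 6975/1456)((1456/225)y + 2912/225) + (0)
Last nonzero remainder: (1456/225)y + 2912/225. Dividing through by 1456/225 gives the monic gcd y + 2.

y + 2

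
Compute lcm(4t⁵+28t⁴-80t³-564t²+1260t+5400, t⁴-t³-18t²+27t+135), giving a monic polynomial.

t⁶+10t⁵+t⁴-201t³-108t²+2295t+4050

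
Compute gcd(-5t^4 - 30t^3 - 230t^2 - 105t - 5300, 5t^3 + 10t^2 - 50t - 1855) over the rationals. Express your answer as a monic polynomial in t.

Euclidean algorithm in ℚ[t]:
  -5t^4 - 30t^3 - 230t^2 - 105t - 5300 = (-t - 4)(5t^3 + 10t^2 - 50t - 1855) + (-240t^2 - 2160t - 12720)
  5t^3 + 10t^2 - 50t - 1855 = (-(1/48)t + 7/48)(-240t^2 - 2160t - 12720) + (0)
Last nonzero remainder: -240t^2 - 2160t - 12720. Dividing through by -240 gives the monic gcd t^2 + 9t + 53.

t^2 + 9t + 53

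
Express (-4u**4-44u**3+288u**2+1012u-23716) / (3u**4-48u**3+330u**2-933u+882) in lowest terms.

By polynomial division,
  -4u**4-44u**3+288u**2+1012u-23716 = (-4/3)(3u**4-48u**3+330u**2-933u+882) + (-108u**3+728u**2-232u-22540)
  3u**4-48u**3+330u**2-933u+882 = (-(1/36)u+125/486)(-108u**3+728u**2-232u-22540) + ((33124/243)u**2-(364364/243)u+1623076/243)
  -108u**3+728u**2-232u-22540 = (-(6561/8281)u-27945/8281)((33124/243)u**2-(364364/243)u+1623076/243) + (0)
Last nonzero remainder: (33124/243)u**2-(364364/243)u+1623076/243. Dividing through by 33124/243 gives the monic gcd u**2-11u+49.
Cancel u**2-11u+49 from numerator and denominator to get the reduced form.

(-4u**2-88u-484)/(3u**2-15u+18)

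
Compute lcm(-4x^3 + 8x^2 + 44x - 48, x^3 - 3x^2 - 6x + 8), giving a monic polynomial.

x^4 - 15x^2 - 10x + 24

By polynomial division,
  -4x^3 + 8x^2 + 44x - 48 = (-4)(x^3 - 3x^2 - 6x + 8) + (-4x^2 + 20x - 16)
  x^3 - 3x^2 - 6x + 8 = (-(1/4)x - 1/2)(-4x^2 + 20x - 16) + (0)
Last nonzero remainder: -4x^2 + 20x - 16. Dividing through by -4 gives the monic gcd x^2 - 5x + 4.
Then lcm(f, g) = f·g / gcd(f, g); expanding and making the result monic gives the answer.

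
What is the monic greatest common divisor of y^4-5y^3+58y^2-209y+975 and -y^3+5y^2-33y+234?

y^2+y+39

Apply the Euclidean algorithm:
  y^4-5y^3+58y^2-209y+975 = (-y)(-y^3+5y^2-33y+234) + (25y^2+25y+975)
  -y^3+5y^2-33y+234 = (-(1/25)y+6/25)(25y^2+25y+975) + (0)
Last nonzero remainder: 25y^2+25y+975. Dividing through by 25 gives the monic gcd y^2+y+39.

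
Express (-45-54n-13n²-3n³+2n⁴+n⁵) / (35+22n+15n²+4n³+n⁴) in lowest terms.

(-9-9n+n²+n³)/(7+3n+n²)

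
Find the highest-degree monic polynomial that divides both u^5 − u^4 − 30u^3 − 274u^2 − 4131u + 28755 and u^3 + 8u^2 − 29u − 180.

u^2 + 4u − 45

By polynomial division,
  u^5 − u^4 − 30u^3 − 274u^2 − 4131u + 28755 = (u^2 − 9u + 71)(u^3 + 8u^2 − 29u − 180) + (−923u^2 − 3692u + 41535)
  u^3 + 8u^2 − 29u − 180 = (−(1/923)u − 4/923)(−923u^2 − 3692u + 41535) + (0)
Last nonzero remainder: −923u^2 − 3692u + 41535. Dividing through by −923 gives the monic gcd u^2 + 4u − 45.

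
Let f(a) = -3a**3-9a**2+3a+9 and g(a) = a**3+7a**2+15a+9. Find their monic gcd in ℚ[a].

By polynomial division,
  -3a**3-9a**2+3a+9 = (-3)(a**3+7a**2+15a+9) + (12a**2+48a+36)
  a**3+7a**2+15a+9 = ((1/12)a+1/4)(12a**2+48a+36) + (0)
Last nonzero remainder: 12a**2+48a+36. Dividing through by 12 gives the monic gcd a**2+4a+3.

a**2+4a+3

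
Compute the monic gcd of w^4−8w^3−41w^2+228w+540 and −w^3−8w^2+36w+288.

Apply the Euclidean algorithm:
  w^4−8w^3−41w^2+228w+540 = (−w+16)(−w^3−8w^2+36w+288) + (123w^2−60w−4068)
  −w^3−8w^2+36w+288 = (−(1/123)w−116/1681)(123w^2−60w−4068) + (−(2040/1681)w+12240/1681)
  123w^2−60w−4068 = (−(68921/680)w−189953/340)(−(2040/1681)w+12240/1681) + (0)
Last nonzero remainder: −(2040/1681)w+12240/1681. Dividing through by −2040/1681 gives the monic gcd w−6.

w−6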